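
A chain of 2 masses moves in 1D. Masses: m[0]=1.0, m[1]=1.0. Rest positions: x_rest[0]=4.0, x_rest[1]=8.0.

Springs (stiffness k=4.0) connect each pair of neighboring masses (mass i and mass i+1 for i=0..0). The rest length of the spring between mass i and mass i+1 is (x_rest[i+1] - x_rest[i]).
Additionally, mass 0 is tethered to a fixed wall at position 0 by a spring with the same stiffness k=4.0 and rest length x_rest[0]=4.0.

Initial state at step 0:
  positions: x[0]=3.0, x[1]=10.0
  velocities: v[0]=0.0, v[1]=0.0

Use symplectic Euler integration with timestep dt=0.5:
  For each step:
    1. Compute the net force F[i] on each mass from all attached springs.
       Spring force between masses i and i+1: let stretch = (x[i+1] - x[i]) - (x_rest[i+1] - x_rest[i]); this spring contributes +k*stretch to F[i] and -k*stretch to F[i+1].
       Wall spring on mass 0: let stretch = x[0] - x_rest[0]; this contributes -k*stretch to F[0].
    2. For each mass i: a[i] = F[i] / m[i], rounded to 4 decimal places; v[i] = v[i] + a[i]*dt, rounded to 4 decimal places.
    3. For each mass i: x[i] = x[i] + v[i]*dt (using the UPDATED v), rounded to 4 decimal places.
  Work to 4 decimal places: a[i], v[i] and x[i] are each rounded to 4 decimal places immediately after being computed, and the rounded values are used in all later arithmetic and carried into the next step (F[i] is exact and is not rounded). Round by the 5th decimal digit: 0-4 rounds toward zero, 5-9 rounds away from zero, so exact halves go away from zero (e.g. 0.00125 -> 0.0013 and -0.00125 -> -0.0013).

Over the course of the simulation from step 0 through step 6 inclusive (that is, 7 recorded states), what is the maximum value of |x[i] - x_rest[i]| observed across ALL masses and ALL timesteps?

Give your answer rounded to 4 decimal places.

Answer: 3.0000

Derivation:
Step 0: x=[3.0000 10.0000] v=[0.0000 0.0000]
Step 1: x=[7.0000 7.0000] v=[8.0000 -6.0000]
Step 2: x=[4.0000 8.0000] v=[-6.0000 2.0000]
Step 3: x=[1.0000 9.0000] v=[-6.0000 2.0000]
Step 4: x=[5.0000 6.0000] v=[8.0000 -6.0000]
Step 5: x=[5.0000 6.0000] v=[0.0000 0.0000]
Step 6: x=[1.0000 9.0000] v=[-8.0000 6.0000]
Max displacement = 3.0000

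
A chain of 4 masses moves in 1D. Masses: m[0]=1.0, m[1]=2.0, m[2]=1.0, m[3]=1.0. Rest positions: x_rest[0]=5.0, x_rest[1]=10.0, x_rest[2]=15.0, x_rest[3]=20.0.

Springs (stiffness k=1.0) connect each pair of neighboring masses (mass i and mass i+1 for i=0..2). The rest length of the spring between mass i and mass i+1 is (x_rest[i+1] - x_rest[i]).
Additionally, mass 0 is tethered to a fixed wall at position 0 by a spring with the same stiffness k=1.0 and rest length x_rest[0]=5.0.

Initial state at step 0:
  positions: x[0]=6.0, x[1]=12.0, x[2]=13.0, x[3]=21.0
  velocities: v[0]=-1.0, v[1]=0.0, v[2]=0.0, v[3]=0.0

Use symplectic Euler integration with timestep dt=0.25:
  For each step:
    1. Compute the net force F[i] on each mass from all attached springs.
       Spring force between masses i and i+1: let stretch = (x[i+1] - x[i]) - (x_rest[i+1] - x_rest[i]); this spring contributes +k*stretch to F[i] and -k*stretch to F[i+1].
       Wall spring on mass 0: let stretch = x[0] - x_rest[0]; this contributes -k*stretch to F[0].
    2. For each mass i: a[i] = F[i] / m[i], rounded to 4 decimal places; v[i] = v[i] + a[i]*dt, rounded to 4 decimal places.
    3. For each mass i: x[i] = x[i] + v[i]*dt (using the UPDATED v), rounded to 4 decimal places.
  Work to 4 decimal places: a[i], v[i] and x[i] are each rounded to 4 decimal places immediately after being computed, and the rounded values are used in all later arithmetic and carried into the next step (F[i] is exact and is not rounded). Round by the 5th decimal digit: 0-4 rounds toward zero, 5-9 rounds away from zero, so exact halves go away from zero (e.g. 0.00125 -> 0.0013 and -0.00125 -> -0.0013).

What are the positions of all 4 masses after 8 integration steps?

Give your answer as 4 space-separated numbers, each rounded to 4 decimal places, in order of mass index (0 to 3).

Answer: 4.6374 9.3597 17.8108 19.6941

Derivation:
Step 0: x=[6.0000 12.0000 13.0000 21.0000] v=[-1.0000 0.0000 0.0000 0.0000]
Step 1: x=[5.7500 11.8438 13.4375 20.8125] v=[-1.0000 -0.6250 1.7500 -0.7500]
Step 2: x=[5.5215 11.5469 14.2363 20.4766] v=[-0.9141 -1.1875 3.1953 -1.3438]
Step 3: x=[5.3245 11.1458 15.2571 20.0631] v=[-0.7881 -1.6045 4.0830 -1.6539]
Step 4: x=[5.1585 10.6912 16.3213 19.6618] v=[-0.6639 -1.8183 4.2567 -1.6054]
Step 5: x=[5.0159 10.2397 17.2424 19.3642] v=[-0.5704 -1.8061 3.6843 -1.1905]
Step 6: x=[4.8863 9.8438 17.8584 19.2465] v=[-0.5184 -1.5837 2.4641 -0.4710]
Step 7: x=[4.7612 9.5434 18.0603 19.3545] v=[-0.5006 -1.2016 0.8075 0.4320]
Step 8: x=[4.6374 9.3597 17.8108 19.6941] v=[-0.4954 -0.7348 -0.9982 1.3585]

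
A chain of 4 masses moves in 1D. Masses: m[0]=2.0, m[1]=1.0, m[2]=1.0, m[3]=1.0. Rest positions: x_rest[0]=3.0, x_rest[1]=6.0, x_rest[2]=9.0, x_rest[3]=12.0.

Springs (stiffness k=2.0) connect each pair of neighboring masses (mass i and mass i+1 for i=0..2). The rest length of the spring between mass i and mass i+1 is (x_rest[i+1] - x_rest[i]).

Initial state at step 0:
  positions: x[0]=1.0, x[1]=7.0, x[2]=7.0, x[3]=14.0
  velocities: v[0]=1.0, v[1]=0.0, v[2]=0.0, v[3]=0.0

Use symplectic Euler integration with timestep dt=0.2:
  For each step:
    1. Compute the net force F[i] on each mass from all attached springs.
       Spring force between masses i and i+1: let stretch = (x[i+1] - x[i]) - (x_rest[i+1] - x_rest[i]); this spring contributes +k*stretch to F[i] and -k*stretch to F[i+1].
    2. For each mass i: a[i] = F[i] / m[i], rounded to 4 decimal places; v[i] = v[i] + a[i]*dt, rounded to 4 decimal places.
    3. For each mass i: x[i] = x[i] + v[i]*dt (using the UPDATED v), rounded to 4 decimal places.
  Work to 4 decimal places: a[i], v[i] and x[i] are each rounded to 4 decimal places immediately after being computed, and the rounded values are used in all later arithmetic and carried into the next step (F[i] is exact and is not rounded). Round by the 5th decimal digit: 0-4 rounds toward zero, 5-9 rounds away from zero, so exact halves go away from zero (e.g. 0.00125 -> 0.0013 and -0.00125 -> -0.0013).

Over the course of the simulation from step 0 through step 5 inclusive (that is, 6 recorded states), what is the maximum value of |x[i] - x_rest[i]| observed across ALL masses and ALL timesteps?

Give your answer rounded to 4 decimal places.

Step 0: x=[1.0000 7.0000 7.0000 14.0000] v=[1.0000 0.0000 0.0000 0.0000]
Step 1: x=[1.3200 6.5200 7.5600 13.6800] v=[1.6000 -2.4000 2.8000 -1.6000]
Step 2: x=[1.7280 5.7072 8.5264 13.1104] v=[2.0400 -4.0640 4.8320 -2.8480]
Step 3: x=[2.1752 4.8016 9.6340 12.4141] v=[2.2358 -4.5280 5.5379 -3.4816]
Step 4: x=[2.6074 4.0725 10.5774 11.7354] v=[2.1611 -3.6456 4.7170 -3.3936]
Step 5: x=[2.9782 3.7466 11.0930 11.2040] v=[1.8541 -1.6297 2.5782 -2.6568]
Max displacement = 2.2534

Answer: 2.2534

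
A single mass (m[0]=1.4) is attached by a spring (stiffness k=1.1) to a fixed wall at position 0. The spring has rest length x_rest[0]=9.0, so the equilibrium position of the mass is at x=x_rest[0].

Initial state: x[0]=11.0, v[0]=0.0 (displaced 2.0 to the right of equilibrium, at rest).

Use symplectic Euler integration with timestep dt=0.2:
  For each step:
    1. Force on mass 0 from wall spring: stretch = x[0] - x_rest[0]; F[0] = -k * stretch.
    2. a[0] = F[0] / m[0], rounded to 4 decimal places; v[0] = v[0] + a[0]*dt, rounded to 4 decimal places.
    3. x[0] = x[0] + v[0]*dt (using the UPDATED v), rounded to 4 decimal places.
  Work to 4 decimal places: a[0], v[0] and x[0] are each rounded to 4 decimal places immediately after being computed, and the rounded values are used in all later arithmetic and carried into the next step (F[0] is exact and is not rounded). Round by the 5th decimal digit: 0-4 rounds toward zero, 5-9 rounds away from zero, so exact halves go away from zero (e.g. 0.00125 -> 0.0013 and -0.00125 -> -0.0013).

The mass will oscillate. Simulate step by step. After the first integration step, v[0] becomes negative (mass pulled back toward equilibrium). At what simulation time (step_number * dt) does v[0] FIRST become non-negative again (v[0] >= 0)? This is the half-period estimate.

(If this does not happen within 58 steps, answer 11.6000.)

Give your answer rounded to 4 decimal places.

Step 0: x=[11.0000] v=[0.0000]
Step 1: x=[10.9371] v=[-0.3143]
Step 2: x=[10.8134] v=[-0.6187]
Step 3: x=[10.6327] v=[-0.9037]
Step 4: x=[10.4006] v=[-1.1603]
Step 5: x=[10.1245] v=[-1.3804]
Step 6: x=[9.8131] v=[-1.5571]
Step 7: x=[9.4761] v=[-1.6849]
Step 8: x=[9.1242] v=[-1.7597]
Step 9: x=[8.7684] v=[-1.7792]
Step 10: x=[8.4198] v=[-1.7428]
Step 11: x=[8.0895] v=[-1.6516]
Step 12: x=[7.7878] v=[-1.5085]
Step 13: x=[7.5242] v=[-1.3180]
Step 14: x=[7.3070] v=[-1.0861]
Step 15: x=[7.1430] v=[-0.8201]
Step 16: x=[7.0373] v=[-0.5283]
Step 17: x=[6.9933] v=[-0.2199]
Step 18: x=[7.0124] v=[0.0954]
First v>=0 after going negative at step 18, time=3.6000

Answer: 3.6000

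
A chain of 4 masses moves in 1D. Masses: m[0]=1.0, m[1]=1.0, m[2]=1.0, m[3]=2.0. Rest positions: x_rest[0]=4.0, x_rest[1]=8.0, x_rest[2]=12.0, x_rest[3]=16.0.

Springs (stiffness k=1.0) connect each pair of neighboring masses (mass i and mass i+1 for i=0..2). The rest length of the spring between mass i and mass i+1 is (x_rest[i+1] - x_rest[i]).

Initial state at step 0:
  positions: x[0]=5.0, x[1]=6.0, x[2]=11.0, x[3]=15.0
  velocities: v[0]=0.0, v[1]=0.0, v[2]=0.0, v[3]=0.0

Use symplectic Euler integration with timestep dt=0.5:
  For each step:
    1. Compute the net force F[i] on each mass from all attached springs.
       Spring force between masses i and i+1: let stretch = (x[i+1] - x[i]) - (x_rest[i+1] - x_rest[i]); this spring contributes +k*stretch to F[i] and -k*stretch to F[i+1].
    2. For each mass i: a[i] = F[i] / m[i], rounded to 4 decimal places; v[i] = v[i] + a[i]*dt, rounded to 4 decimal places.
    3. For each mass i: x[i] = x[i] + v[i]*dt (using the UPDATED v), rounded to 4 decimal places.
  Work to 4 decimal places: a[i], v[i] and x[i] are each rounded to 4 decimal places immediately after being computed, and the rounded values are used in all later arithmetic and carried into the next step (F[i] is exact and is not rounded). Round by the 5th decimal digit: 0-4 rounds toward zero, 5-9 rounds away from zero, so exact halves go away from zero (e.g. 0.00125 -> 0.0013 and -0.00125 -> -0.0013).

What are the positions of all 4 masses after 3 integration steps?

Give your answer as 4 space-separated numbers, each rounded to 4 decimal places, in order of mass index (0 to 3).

Answer: 2.3906 8.8282 10.9922 14.8946

Derivation:
Step 0: x=[5.0000 6.0000 11.0000 15.0000] v=[0.0000 0.0000 0.0000 0.0000]
Step 1: x=[4.2500 7.0000 10.7500 15.0000] v=[-1.5000 2.0000 -0.5000 0.0000]
Step 2: x=[3.1875 8.2500 10.6250 14.9688] v=[-2.1250 2.5000 -0.2500 -0.0625]
Step 3: x=[2.3906 8.8282 10.9922 14.8946] v=[-1.5938 1.1563 0.7344 -0.1485]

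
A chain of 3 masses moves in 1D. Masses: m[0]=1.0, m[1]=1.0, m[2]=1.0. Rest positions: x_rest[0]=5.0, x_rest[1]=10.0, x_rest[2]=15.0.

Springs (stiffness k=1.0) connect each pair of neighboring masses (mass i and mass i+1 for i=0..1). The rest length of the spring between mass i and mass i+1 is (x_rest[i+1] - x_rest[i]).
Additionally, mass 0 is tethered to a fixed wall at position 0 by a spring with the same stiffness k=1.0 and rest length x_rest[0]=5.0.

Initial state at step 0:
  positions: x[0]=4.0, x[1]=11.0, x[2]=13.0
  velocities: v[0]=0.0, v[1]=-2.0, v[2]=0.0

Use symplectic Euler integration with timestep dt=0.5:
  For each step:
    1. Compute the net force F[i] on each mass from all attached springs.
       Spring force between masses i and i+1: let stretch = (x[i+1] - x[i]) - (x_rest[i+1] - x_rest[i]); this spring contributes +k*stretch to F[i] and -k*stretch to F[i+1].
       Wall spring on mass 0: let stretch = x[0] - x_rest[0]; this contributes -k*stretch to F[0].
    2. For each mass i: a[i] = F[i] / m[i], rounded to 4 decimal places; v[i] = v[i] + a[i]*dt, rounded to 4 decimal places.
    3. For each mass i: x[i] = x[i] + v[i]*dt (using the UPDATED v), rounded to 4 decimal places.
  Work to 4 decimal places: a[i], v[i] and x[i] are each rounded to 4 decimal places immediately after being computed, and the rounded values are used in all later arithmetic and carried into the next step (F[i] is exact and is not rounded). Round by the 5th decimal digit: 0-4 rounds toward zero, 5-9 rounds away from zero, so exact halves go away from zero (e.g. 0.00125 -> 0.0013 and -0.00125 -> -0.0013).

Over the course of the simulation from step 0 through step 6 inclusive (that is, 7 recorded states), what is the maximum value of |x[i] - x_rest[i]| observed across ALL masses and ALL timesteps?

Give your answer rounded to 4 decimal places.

Step 0: x=[4.0000 11.0000 13.0000] v=[0.0000 -2.0000 0.0000]
Step 1: x=[4.7500 8.7500 13.7500] v=[1.5000 -4.5000 1.5000]
Step 2: x=[5.3125 6.7500 14.5000] v=[1.1250 -4.0000 1.5000]
Step 3: x=[4.9063 6.3281 14.5625] v=[-0.8125 -0.8438 0.1250]
Step 4: x=[3.6289 7.6094 13.8164] v=[-2.5548 2.5625 -1.4922]
Step 5: x=[2.4394 9.4473 12.7686] v=[-2.3790 3.6758 -2.0957]
Step 6: x=[2.3920 10.3636 12.1404] v=[-0.0948 1.8325 -1.2564]
Max displacement = 3.6719

Answer: 3.6719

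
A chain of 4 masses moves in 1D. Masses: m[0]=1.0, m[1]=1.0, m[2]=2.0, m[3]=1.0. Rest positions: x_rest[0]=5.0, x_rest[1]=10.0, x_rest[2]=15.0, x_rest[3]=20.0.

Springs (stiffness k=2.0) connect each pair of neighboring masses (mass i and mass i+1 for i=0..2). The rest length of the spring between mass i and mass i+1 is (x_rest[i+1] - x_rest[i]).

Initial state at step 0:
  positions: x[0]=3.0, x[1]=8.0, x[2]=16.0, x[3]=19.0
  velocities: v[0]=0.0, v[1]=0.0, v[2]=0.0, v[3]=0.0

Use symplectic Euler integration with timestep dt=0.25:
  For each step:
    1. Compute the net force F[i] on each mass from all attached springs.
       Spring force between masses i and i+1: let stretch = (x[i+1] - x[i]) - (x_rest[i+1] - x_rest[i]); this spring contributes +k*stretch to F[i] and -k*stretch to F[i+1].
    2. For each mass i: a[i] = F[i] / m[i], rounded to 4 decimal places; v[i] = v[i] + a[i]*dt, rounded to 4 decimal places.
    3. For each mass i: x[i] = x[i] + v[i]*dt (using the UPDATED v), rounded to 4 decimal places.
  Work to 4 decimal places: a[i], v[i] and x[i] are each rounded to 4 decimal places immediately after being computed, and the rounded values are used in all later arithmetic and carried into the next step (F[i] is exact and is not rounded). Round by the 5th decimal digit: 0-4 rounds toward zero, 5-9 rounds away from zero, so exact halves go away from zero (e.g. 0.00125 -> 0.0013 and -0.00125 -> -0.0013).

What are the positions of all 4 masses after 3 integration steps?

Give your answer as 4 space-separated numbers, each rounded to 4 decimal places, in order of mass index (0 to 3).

Step 0: x=[3.0000 8.0000 16.0000 19.0000] v=[0.0000 0.0000 0.0000 0.0000]
Step 1: x=[3.0000 8.3750 15.6875 19.2500] v=[0.0000 1.5000 -1.2500 1.0000]
Step 2: x=[3.0469 8.9922 15.1406 19.6797] v=[0.1875 2.4688 -2.1875 1.7188]
Step 3: x=[3.2120 9.6348 14.4932 20.1670] v=[0.6602 2.5704 -2.5898 1.9493]

Answer: 3.2120 9.6348 14.4932 20.1670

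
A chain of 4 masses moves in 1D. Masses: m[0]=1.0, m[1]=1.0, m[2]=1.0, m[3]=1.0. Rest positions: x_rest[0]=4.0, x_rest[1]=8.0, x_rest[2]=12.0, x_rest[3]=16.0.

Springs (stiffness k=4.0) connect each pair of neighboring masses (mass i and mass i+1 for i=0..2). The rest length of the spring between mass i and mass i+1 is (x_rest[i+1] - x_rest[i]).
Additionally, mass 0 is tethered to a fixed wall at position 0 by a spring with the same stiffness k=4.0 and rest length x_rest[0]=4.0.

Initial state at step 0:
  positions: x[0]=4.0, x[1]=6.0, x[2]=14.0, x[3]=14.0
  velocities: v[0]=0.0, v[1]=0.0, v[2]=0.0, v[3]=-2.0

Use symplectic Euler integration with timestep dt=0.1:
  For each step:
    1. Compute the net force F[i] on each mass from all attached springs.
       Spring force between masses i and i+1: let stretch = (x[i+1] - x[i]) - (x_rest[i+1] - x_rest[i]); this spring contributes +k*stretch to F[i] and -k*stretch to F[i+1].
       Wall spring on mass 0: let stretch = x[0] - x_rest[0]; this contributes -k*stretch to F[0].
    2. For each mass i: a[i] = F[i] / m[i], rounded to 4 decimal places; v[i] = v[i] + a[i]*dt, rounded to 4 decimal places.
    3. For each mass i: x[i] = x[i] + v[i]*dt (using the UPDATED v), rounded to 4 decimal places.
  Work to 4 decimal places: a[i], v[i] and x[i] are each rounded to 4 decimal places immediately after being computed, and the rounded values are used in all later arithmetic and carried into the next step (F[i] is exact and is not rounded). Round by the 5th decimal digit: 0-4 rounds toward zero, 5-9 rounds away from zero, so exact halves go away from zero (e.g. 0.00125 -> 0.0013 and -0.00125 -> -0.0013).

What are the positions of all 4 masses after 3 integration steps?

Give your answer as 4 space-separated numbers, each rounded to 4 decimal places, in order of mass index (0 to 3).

Answer: 3.5973 7.2688 12.2515 14.2978

Derivation:
Step 0: x=[4.0000 6.0000 14.0000 14.0000] v=[0.0000 0.0000 0.0000 -2.0000]
Step 1: x=[3.9200 6.2400 13.6800 13.9600] v=[-0.8000 2.4000 -3.2000 -0.4000]
Step 2: x=[3.7760 6.6848 13.0736 14.0688] v=[-1.4400 4.4480 -6.0640 1.0880]
Step 3: x=[3.5973 7.2688 12.2515 14.2978] v=[-1.7869 5.8400 -8.2214 2.2899]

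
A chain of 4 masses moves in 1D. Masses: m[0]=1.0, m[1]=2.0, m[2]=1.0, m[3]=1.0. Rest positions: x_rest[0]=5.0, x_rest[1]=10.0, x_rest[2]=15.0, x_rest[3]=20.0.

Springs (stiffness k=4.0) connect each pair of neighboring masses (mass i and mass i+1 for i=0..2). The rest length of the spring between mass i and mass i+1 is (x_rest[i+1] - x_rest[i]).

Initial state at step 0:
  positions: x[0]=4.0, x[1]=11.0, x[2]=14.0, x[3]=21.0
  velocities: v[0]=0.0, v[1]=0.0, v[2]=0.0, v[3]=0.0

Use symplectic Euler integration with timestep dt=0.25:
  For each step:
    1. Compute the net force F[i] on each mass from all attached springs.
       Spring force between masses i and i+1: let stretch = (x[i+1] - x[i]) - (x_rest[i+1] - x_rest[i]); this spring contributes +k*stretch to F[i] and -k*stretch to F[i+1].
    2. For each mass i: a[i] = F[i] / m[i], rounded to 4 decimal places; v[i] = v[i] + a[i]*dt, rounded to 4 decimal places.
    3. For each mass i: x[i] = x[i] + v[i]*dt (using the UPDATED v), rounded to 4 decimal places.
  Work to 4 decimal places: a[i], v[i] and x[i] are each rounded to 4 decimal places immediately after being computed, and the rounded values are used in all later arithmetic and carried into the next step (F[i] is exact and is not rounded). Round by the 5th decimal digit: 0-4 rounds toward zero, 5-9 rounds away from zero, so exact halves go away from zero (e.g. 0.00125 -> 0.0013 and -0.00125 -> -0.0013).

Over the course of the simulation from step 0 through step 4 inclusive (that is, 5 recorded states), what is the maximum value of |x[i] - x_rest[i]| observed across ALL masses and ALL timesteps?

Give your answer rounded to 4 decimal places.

Step 0: x=[4.0000 11.0000 14.0000 21.0000] v=[0.0000 0.0000 0.0000 0.0000]
Step 1: x=[4.5000 10.5000 15.0000 20.5000] v=[2.0000 -2.0000 4.0000 -2.0000]
Step 2: x=[5.2500 9.8125 16.2500 19.8750] v=[3.0000 -2.7500 5.0000 -2.5000]
Step 3: x=[5.8906 9.3594 16.7969 19.5938] v=[2.5625 -1.8125 2.1875 -1.1250]
Step 4: x=[6.1484 9.4024 16.1836 19.8633] v=[1.0313 0.1719 -2.4531 1.0781]
Max displacement = 1.7969

Answer: 1.7969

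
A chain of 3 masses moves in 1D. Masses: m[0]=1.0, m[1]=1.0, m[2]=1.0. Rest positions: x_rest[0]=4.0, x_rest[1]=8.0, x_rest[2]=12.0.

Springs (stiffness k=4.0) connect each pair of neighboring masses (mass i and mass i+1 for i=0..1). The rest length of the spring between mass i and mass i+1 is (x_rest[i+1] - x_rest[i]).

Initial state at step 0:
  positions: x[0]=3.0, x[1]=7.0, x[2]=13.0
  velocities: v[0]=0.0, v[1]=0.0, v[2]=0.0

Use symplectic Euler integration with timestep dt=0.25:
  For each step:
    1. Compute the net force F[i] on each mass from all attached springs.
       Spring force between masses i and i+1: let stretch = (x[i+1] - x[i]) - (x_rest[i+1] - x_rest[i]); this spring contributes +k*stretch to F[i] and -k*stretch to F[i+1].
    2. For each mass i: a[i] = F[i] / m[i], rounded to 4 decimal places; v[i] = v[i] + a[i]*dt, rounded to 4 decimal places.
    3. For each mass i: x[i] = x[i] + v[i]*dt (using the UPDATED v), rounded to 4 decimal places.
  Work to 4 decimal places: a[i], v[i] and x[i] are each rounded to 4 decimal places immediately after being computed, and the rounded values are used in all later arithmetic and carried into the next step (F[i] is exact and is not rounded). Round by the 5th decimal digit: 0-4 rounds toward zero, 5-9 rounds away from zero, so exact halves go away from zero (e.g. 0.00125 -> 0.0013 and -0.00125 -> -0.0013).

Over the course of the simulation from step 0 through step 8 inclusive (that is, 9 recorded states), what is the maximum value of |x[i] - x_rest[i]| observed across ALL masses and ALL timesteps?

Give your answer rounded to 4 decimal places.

Step 0: x=[3.0000 7.0000 13.0000] v=[0.0000 0.0000 0.0000]
Step 1: x=[3.0000 7.5000 12.5000] v=[0.0000 2.0000 -2.0000]
Step 2: x=[3.1250 8.1250 11.7500] v=[0.5000 2.5000 -3.0000]
Step 3: x=[3.5000 8.4063 11.0938] v=[1.5000 1.1250 -2.6250]
Step 4: x=[4.1016 8.1329 10.7657] v=[2.4063 -1.0938 -1.3125]
Step 5: x=[4.7110 7.5098 10.7794] v=[2.4376 -2.4923 0.0547]
Step 6: x=[5.0201 7.0044 10.9757] v=[1.2364 -2.0215 0.7851]
Step 7: x=[4.8253 6.9958 11.1792] v=[-0.7793 -0.0345 0.8138]
Step 8: x=[4.1731 7.4904 11.3368] v=[-2.6088 1.9784 0.6304]
Max displacement = 1.2343

Answer: 1.2343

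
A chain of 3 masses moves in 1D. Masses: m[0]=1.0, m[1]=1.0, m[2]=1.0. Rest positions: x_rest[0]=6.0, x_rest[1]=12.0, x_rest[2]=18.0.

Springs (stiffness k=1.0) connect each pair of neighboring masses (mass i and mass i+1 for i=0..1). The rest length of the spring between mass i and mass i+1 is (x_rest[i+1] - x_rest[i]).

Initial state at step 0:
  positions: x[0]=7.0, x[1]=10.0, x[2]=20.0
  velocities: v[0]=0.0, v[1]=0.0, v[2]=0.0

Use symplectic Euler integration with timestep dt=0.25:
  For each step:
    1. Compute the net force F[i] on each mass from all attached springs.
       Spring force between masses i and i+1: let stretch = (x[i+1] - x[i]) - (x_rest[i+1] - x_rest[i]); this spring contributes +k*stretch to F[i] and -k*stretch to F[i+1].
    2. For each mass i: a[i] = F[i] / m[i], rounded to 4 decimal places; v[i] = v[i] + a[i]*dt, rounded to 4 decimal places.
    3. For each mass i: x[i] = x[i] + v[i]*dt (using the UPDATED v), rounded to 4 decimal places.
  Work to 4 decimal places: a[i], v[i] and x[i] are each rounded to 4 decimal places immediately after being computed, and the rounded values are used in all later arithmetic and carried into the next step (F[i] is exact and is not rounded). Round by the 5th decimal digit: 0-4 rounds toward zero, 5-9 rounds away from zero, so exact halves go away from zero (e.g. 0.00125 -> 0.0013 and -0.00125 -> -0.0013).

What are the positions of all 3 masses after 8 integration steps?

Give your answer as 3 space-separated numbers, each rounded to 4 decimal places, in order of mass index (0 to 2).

Step 0: x=[7.0000 10.0000 20.0000] v=[0.0000 0.0000 0.0000]
Step 1: x=[6.8125 10.4375 19.7500] v=[-0.7500 1.7500 -1.0000]
Step 2: x=[6.4766 11.2305 19.2930] v=[-1.3438 3.1719 -1.8281]
Step 3: x=[6.0628 12.2303 18.7071] v=[-1.6553 3.9991 -2.3437]
Step 4: x=[5.6595 13.2494 18.0914] v=[-1.6134 4.0764 -2.4629]
Step 5: x=[5.3555 14.0968 17.5481] v=[-1.2159 3.3894 -2.1734]
Step 6: x=[5.2229 14.6135 17.1641] v=[-0.5306 2.0669 -1.5362]
Step 7: x=[5.3022 14.7027 16.9956] v=[0.3171 0.3569 -0.6739]
Step 8: x=[5.5940 14.3477 17.0588] v=[1.1672 -1.4200 0.2529]

Answer: 5.5940 14.3477 17.0588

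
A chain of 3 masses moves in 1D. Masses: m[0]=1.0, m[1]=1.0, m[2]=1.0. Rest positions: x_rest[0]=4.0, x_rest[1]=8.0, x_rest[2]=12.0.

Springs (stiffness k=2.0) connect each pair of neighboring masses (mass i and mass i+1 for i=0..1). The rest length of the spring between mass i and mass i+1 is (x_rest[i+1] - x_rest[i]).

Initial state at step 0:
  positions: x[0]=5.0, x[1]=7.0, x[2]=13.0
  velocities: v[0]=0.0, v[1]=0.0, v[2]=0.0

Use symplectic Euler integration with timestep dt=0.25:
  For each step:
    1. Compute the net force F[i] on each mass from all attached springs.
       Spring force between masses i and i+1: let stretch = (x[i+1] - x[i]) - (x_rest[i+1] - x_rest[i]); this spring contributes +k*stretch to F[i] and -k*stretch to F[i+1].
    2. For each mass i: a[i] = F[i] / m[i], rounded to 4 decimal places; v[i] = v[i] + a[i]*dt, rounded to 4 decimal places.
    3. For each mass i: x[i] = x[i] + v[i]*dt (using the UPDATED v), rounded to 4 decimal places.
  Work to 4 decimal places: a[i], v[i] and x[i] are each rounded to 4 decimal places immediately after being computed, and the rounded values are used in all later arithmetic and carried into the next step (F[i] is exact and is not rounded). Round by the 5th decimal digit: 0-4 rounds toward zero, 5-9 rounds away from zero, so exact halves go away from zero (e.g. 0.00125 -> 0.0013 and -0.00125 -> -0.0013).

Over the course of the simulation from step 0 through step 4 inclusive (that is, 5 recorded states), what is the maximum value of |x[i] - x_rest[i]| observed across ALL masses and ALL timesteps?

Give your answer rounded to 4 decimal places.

Step 0: x=[5.0000 7.0000 13.0000] v=[0.0000 0.0000 0.0000]
Step 1: x=[4.7500 7.5000 12.7500] v=[-1.0000 2.0000 -1.0000]
Step 2: x=[4.3438 8.3125 12.3438] v=[-1.6250 3.2500 -1.6250]
Step 3: x=[3.9336 9.1328 11.9336] v=[-1.6407 3.2813 -1.6407]
Step 4: x=[3.6733 9.6533 11.6733] v=[-1.0411 2.0821 -1.0411]
Max displacement = 1.6533

Answer: 1.6533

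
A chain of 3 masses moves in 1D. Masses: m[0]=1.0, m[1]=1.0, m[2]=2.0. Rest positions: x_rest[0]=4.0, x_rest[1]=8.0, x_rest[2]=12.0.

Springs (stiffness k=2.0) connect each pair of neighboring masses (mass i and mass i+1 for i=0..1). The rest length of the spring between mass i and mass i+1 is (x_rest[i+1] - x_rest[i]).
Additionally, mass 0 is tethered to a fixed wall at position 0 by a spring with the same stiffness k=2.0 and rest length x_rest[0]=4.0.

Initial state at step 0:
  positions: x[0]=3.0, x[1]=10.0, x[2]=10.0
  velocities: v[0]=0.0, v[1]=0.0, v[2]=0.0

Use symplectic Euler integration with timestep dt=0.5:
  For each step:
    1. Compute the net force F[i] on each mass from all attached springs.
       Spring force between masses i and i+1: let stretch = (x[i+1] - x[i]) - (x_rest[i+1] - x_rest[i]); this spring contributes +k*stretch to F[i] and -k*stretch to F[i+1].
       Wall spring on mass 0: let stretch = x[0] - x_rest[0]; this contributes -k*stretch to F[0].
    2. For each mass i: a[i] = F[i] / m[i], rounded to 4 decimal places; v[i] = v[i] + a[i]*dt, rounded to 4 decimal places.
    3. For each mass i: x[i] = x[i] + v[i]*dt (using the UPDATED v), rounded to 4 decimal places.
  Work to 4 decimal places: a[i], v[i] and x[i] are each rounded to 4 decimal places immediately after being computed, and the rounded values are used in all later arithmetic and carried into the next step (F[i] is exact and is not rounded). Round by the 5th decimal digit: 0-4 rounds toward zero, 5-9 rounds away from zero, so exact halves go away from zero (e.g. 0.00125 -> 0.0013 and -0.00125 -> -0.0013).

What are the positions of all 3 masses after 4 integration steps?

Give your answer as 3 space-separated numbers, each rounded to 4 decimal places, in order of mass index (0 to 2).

Answer: 0.5313 9.2657 11.6016

Derivation:
Step 0: x=[3.0000 10.0000 10.0000] v=[0.0000 0.0000 0.0000]
Step 1: x=[5.0000 6.5000 11.0000] v=[4.0000 -7.0000 2.0000]
Step 2: x=[5.2500 4.5000 11.8750] v=[0.5000 -4.0000 1.7500]
Step 3: x=[2.5000 6.5625 11.9063] v=[-5.5000 4.1250 0.0625]
Step 4: x=[0.5313 9.2657 11.6016] v=[-3.9375 5.4063 -0.6094]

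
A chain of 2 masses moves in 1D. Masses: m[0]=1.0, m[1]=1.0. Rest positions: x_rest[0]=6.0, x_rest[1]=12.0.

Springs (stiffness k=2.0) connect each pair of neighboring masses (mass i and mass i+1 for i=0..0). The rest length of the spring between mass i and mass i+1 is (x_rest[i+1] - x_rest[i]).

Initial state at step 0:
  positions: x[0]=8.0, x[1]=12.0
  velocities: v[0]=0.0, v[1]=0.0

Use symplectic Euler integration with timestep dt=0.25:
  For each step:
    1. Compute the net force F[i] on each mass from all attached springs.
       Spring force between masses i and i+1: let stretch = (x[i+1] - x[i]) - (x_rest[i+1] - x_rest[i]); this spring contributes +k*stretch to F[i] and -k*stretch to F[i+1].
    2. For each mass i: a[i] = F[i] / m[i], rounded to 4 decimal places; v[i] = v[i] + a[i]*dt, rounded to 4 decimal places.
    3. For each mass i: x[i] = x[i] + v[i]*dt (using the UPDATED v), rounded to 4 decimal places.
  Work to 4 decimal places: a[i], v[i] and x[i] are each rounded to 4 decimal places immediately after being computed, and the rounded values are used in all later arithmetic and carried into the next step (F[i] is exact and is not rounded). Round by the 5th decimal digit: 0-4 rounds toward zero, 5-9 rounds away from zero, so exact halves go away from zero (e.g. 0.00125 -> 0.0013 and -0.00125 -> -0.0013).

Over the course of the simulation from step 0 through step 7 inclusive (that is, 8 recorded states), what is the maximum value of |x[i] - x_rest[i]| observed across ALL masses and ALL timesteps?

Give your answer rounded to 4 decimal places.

Step 0: x=[8.0000 12.0000] v=[0.0000 0.0000]
Step 1: x=[7.7500 12.2500] v=[-1.0000 1.0000]
Step 2: x=[7.3125 12.6875] v=[-1.7500 1.7500]
Step 3: x=[6.7969 13.2031] v=[-2.0625 2.0625]
Step 4: x=[6.3321 13.6680] v=[-1.8594 1.8594]
Step 5: x=[6.0342 13.9659] v=[-1.1915 1.1915]
Step 6: x=[5.9778 14.0223] v=[-0.2257 0.2257]
Step 7: x=[6.1770 13.8232] v=[0.7966 -0.7966]
Max displacement = 2.0223

Answer: 2.0223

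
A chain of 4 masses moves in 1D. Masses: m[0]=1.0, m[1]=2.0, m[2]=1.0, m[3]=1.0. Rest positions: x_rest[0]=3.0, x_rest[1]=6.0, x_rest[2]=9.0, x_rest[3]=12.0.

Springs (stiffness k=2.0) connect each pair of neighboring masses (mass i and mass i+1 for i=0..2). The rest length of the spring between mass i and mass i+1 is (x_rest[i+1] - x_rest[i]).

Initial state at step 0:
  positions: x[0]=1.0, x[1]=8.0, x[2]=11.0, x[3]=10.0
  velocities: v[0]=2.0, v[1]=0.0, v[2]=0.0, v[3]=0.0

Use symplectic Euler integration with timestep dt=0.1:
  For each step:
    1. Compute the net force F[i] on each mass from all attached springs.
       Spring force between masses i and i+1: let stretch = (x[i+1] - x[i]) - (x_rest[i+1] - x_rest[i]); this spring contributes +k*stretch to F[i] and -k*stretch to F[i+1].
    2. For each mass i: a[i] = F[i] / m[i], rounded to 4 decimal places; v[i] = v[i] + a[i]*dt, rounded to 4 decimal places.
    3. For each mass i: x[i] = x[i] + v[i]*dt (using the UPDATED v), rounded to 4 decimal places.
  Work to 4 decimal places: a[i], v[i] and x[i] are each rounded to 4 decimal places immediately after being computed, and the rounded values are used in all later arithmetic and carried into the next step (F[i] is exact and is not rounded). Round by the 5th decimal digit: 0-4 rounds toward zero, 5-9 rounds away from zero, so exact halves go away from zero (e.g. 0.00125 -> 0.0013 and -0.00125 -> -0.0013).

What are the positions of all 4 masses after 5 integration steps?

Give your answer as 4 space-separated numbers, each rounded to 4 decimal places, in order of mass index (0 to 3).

Answer: 3.0403 7.4663 9.9351 11.0920

Derivation:
Step 0: x=[1.0000 8.0000 11.0000 10.0000] v=[2.0000 0.0000 0.0000 0.0000]
Step 1: x=[1.2800 7.9600 10.9200 10.0800] v=[2.8000 -0.4000 -0.8000 0.8000]
Step 2: x=[1.6336 7.8828 10.7640 10.2368] v=[3.5360 -0.7720 -1.5600 1.5680]
Step 3: x=[2.0522 7.7719 10.5398 10.4641] v=[4.1858 -1.1088 -2.2417 2.2734]
Step 4: x=[2.5252 7.6315 10.2588 10.7530] v=[4.7297 -1.4040 -2.8104 2.8885]
Step 5: x=[3.0403 7.4663 9.9351 11.0920] v=[5.1510 -1.6519 -3.2370 3.3897]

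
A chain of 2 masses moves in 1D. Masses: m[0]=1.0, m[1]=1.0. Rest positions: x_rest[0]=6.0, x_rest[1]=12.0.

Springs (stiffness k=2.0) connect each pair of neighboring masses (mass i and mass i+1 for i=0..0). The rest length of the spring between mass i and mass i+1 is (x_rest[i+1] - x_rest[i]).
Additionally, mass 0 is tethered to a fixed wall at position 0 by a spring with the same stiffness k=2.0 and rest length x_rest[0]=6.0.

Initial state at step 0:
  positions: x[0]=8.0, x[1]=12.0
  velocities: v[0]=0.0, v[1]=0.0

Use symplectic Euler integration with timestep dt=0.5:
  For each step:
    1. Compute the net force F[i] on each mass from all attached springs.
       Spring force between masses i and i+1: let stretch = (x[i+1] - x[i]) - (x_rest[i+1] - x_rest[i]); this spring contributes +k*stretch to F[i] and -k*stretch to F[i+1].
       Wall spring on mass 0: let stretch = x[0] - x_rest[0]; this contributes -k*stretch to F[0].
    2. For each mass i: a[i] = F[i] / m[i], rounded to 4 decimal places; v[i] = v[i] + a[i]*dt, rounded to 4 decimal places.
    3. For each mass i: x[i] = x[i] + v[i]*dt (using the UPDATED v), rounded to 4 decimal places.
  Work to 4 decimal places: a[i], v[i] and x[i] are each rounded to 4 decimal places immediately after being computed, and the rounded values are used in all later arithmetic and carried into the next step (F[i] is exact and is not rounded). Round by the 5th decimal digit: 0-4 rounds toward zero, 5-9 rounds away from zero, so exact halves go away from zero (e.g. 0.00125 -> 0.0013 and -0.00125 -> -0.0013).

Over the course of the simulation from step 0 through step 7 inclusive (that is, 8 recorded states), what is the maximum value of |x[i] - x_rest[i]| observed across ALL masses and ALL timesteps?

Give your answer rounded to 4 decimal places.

Answer: 2.2500

Derivation:
Step 0: x=[8.0000 12.0000] v=[0.0000 0.0000]
Step 1: x=[6.0000 13.0000] v=[-4.0000 2.0000]
Step 2: x=[4.5000 13.5000] v=[-3.0000 1.0000]
Step 3: x=[5.2500 12.5000] v=[1.5000 -2.0000]
Step 4: x=[7.0000 10.8750] v=[3.5000 -3.2500]
Step 5: x=[7.1875 10.3125] v=[0.3750 -1.1250]
Step 6: x=[5.3438 11.1875] v=[-3.6875 1.7500]
Step 7: x=[3.7500 12.1407] v=[-3.1876 1.9063]
Max displacement = 2.2500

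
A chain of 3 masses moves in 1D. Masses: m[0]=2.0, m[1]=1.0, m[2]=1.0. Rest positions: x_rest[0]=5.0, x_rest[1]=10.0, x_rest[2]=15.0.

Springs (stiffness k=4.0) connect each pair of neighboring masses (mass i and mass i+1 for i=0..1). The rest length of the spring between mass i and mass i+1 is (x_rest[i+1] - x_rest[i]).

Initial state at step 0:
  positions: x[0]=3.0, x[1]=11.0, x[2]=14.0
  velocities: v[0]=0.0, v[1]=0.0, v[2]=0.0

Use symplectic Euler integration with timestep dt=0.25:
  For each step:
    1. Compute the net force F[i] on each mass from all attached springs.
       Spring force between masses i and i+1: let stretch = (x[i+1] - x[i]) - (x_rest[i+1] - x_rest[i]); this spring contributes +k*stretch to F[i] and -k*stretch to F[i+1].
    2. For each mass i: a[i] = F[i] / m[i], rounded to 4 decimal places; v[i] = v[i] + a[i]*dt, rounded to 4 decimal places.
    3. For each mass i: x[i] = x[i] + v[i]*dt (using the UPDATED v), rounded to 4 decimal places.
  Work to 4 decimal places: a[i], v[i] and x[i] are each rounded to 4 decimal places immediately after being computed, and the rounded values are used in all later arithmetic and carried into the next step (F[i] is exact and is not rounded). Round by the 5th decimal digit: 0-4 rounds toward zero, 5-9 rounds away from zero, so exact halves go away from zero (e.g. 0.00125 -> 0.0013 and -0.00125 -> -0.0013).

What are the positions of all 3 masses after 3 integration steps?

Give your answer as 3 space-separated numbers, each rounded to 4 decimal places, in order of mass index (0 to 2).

Answer: 4.3653 7.1368 15.1328

Derivation:
Step 0: x=[3.0000 11.0000 14.0000] v=[0.0000 0.0000 0.0000]
Step 1: x=[3.3750 9.7500 14.5000] v=[1.5000 -5.0000 2.0000]
Step 2: x=[3.9219 8.0938 15.0625] v=[2.1875 -6.6250 2.2500]
Step 3: x=[4.3653 7.1368 15.1328] v=[1.7735 -3.8282 0.2813]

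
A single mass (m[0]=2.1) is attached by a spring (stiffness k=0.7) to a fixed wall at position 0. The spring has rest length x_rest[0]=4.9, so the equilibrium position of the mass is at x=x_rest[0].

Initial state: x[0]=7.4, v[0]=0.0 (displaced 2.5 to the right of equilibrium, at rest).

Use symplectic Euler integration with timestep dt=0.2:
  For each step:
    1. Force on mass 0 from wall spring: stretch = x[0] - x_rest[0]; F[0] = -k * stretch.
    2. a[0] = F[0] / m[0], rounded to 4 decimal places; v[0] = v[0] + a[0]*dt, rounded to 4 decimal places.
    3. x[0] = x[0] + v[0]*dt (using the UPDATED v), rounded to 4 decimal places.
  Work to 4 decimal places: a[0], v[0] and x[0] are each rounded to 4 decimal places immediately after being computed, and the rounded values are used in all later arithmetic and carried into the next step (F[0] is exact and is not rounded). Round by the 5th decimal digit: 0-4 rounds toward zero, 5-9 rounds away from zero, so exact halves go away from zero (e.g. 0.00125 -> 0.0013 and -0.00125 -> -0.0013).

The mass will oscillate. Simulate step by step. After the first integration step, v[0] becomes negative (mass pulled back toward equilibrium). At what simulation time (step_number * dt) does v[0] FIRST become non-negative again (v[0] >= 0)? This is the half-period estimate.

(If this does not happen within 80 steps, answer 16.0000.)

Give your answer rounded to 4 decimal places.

Answer: 5.6000

Derivation:
Step 0: x=[7.4000] v=[0.0000]
Step 1: x=[7.3667] v=[-0.1667]
Step 2: x=[7.3005] v=[-0.3311]
Step 3: x=[7.2023] v=[-0.4911]
Step 4: x=[7.0734] v=[-0.6446]
Step 5: x=[6.9155] v=[-0.7895]
Step 6: x=[6.7307] v=[-0.9239]
Step 7: x=[6.5215] v=[-1.0459]
Step 8: x=[6.2907] v=[-1.1540]
Step 9: x=[6.0414] v=[-1.2467]
Step 10: x=[5.7768] v=[-1.3228]
Step 11: x=[5.5005] v=[-1.3813]
Step 12: x=[5.2162] v=[-1.4213]
Step 13: x=[4.9277] v=[-1.4424]
Step 14: x=[4.6389] v=[-1.4442]
Step 15: x=[4.3535] v=[-1.4268]
Step 16: x=[4.0754] v=[-1.3904]
Step 17: x=[3.8083] v=[-1.3354]
Step 18: x=[3.5558] v=[-1.2626]
Step 19: x=[3.3212] v=[-1.1730]
Step 20: x=[3.1077] v=[-1.0677]
Step 21: x=[2.9181] v=[-0.9482]
Step 22: x=[2.7549] v=[-0.8161]
Step 23: x=[2.6203] v=[-0.6731]
Step 24: x=[2.5161] v=[-0.5211]
Step 25: x=[2.4437] v=[-0.3622]
Step 26: x=[2.4040] v=[-0.1984]
Step 27: x=[2.3976] v=[-0.0320]
Step 28: x=[2.4246] v=[0.1348]
First v>=0 after going negative at step 28, time=5.6000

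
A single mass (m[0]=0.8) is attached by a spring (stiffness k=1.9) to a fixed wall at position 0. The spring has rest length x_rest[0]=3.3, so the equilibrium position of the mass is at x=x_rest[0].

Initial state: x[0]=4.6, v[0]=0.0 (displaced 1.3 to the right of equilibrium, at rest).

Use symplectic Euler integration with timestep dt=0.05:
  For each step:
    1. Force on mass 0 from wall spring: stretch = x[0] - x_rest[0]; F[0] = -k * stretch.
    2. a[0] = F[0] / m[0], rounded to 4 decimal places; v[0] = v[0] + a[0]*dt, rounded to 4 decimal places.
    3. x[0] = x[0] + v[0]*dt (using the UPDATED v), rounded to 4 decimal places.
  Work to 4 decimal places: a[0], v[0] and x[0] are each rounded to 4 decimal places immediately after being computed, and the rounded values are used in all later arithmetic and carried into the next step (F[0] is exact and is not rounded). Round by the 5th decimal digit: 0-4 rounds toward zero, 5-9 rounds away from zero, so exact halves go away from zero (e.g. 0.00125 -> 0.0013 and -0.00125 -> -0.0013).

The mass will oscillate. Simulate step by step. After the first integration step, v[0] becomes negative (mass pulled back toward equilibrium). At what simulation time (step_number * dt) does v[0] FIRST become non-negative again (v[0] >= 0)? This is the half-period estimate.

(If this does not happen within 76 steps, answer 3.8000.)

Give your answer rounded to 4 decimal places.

Step 0: x=[4.6000] v=[0.0000]
Step 1: x=[4.5923] v=[-0.1544]
Step 2: x=[4.5769] v=[-0.3079]
Step 3: x=[4.5539] v=[-0.4595]
Step 4: x=[4.5235] v=[-0.6084]
Step 5: x=[4.4858] v=[-0.7537]
Step 6: x=[4.4411] v=[-0.8945]
Step 7: x=[4.3896] v=[-1.0300]
Step 8: x=[4.3316] v=[-1.1594]
Step 9: x=[4.2675] v=[-1.2819]
Step 10: x=[4.1977] v=[-1.3968]
Step 11: x=[4.1225] v=[-1.5034]
Step 12: x=[4.0424] v=[-1.6011]
Step 13: x=[3.9579] v=[-1.6893]
Step 14: x=[3.8695] v=[-1.7674]
Step 15: x=[3.7778] v=[-1.8350]
Step 16: x=[3.6832] v=[-1.8917]
Step 17: x=[3.5863] v=[-1.9372]
Step 18: x=[3.4877] v=[-1.9712]
Step 19: x=[3.3880] v=[-1.9935]
Step 20: x=[3.2878] v=[-2.0040]
Step 21: x=[3.1877] v=[-2.0026]
Step 22: x=[3.0882] v=[-1.9893]
Step 23: x=[2.9900] v=[-1.9642]
Step 24: x=[2.8936] v=[-1.9274]
Step 25: x=[2.7996] v=[-1.8791]
Step 26: x=[2.7086] v=[-1.8197]
Step 27: x=[2.6211] v=[-1.7495]
Step 28: x=[2.5377] v=[-1.6689]
Step 29: x=[2.4588] v=[-1.5784]
Step 30: x=[2.3849] v=[-1.4785]
Step 31: x=[2.3164] v=[-1.3698]
Step 32: x=[2.2538] v=[-1.2530]
Step 33: x=[2.1974] v=[-1.1288]
Step 34: x=[2.1475] v=[-0.9979]
Step 35: x=[2.1045] v=[-0.8610]
Step 36: x=[2.0686] v=[-0.7190]
Step 37: x=[2.0400] v=[-0.5728]
Step 38: x=[2.0188] v=[-0.4232]
Step 39: x=[2.0052] v=[-0.2711]
Step 40: x=[1.9993] v=[-0.1173]
Step 41: x=[2.0012] v=[0.0372]
First v>=0 after going negative at step 41, time=2.0500

Answer: 2.0500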